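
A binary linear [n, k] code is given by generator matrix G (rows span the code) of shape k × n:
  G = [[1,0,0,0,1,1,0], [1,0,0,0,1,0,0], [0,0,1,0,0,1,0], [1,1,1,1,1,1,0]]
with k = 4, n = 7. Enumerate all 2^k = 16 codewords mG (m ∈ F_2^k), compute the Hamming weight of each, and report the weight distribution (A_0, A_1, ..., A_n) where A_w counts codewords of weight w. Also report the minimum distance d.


Weight distribution: A_0 = 1, A_1 = 2, A_2 = 3, A_3 = 4, A_4 = 3, A_5 = 2, A_6 = 1. Minimum distance d = 1.

Enumerate all 2^4 = 16 messages m ∈ F_2^4.
For each, compute codeword c = mG in F_2^7, then tally its weight.
  m = 0000 → c = 0000000, weight = 0.
  m = 1000 → c = 1000110, weight = 3.
  m = 0100 → c = 1000100, weight = 2.
  m = 1100 → c = 0000010, weight = 1.
  m = 0010 → c = 0010010, weight = 2.
  m = 1010 → c = 1010100, weight = 3.
  m = 0110 → c = 1010110, weight = 4.
  m = 1110 → c = 0010000, weight = 1.
  m = 0001 → c = 1111110, weight = 6.
  m = 1001 → c = 0111000, weight = 3.
  m = 0101 → c = 0111010, weight = 4.
  m = 1101 → c = 1111100, weight = 5.
  m = 0011 → c = 1101100, weight = 4.
  m = 1011 → c = 0101010, weight = 3.
  m = 0111 → c = 0101000, weight = 2.
  m = 1111 → c = 1101110, weight = 5.
Tally weights:
  weight 0: 1 codewords.
  weight 1: 2 codewords.
  weight 2: 3 codewords.
  weight 3: 4 codewords.
  weight 4: 3 codewords.
  weight 5: 2 codewords.
  weight 6: 1 codewords.
Minimum distance d = smallest w > 0 with A_w > 0 = 1.
Sanity: Σ A_w = 16 = 2^4 = 16 ✓.


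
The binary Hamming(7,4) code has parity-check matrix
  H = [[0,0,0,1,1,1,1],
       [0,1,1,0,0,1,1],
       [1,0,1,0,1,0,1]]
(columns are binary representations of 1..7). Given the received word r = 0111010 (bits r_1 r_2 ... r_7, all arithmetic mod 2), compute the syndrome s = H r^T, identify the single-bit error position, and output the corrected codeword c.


s = (0, 1, 1)^T, error position = 3, corrected codeword c = 0101010

Compute s = H r^T mod 2 one row at a time:
  s_1 = 1 + 0 + 1 + 0 = 2 ≡ 0 (mod 2).
  s_2 = 1 + 1 + 1 + 0 = 3 ≡ 1 (mod 2).
  s_3 = 0 + 1 + 0 + 0 = 1 ≡ 1 (mod 2).
s = (0, 1, 1)^T — this equals column 3 of H (binary 011), so error is at position 3.
Correct: flip bit 3 of r = 0111010 to get c = 0101010.


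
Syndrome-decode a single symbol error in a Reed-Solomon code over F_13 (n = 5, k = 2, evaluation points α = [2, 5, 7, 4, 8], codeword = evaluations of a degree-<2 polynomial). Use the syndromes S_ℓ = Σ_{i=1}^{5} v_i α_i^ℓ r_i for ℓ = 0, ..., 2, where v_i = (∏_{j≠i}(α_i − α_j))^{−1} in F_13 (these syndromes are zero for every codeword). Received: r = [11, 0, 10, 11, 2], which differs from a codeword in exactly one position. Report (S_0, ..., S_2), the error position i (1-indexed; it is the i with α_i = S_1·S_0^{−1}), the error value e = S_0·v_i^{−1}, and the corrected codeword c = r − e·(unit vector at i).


S = (8, 6, 11), error at position 4, error magnitude e = 3, c = [11, 0, 10, 8, 2].

Step 1: column multipliers v_i = (∏_{j≠i}(α_i − α_j))^{−1} mod 13.
  i = 1 (α = 2): (2−5)(2−7)(2−4)(2−8) = (−3)·(−5)·(−2)·(−6) = 180 ≡ 11, so v_1 = 11^{−1} = 6 (mod 13).
  i = 2 (α = 5): (5−2)(5−7)(5−4)(5−8) = 3·(−2)·1·(−3) = 18 ≡ 5, so v_2 = 5^{−1} = 8 (mod 13).
  i = 3 (α = 7): (7−2)(7−5)(7−4)(7−8) = 5·2·3·(−1) = −30 ≡ 9, so v_3 = 9^{−1} = 3 (mod 13).
  i = 4 (α = 4): (4−2)(4−5)(4−7)(4−8) = 2·(−1)·(−3)·(−4) = −24 ≡ 2, so v_4 = 2^{−1} = 7 (mod 13).
  i = 5 (α = 8): (8−2)(8−5)(8−7)(8−4) = 6·3·1·4 = 72 ≡ 7, so v_5 = 7^{−1} = 2 (mod 13).
  v = [6, 8, 3, 7, 2].
Step 2: syndromes of r = [11, 0, 10, 11, 2] (all sums mod 13).
  S_0 = Σ v_i r_i = 6·11 + 8·0 + 3·10 + 7·11 + 2·2 = 177 ≡ 8.
  S_1 = Σ v_i α_i r_i = 6·2·11 + 8·5·0 + 3·7·10 + 7·4·11 + 2·8·2 = 682 ≡ 6.
  α_i^2 mod 13 = [4, 12, 10, 3, 12].
  S_2 = Σ v_i α_i^2 r_i = 6·4·11 + 8·12·0 + 3·10·10 + 7·3·11 + 2·12·2 = 843 ≡ 11.
  S = (8, 6, 11) ≠ 0, so r is not a codeword (an error is present).
Step 3: locate the error. For a single error e at position i, S_ℓ = v_i·e·α_i^ℓ, so α_err = S_1/S_0.
  S_0^{−1} = 8^{−1} = 5 (mod 13), so α_err = 6·5 = 30 ≡ 4 = α_4. Error position i = 4.
  Consistency check: S_2/S_1 = 11·11 = 121 ≡ 4 = α_err ✓ (single-error assumption holds).
Step 4: error magnitude e = S_0/v_4 = S_0·∏_{j≠4}(α_4 − α_j) = 8·2 = 16 ≡ 3 (mod 13).
Step 5: correct position 4: c_4 = r_4 − e = 11 − 3 ≡ 8 (mod 13). Hence c = [11, 0, 10, 8, 2].
  Check: interpolating c through the α_i gives m(x) = 1 + 5·x (degree < 2) with m(α_i) = c_i for every i, so c is indeed a codeword.


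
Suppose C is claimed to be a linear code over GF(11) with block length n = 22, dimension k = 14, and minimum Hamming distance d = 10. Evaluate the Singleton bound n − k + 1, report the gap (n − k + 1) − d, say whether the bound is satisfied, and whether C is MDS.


Singleton RHS = n − k + 1 = 9, slack = -1, bound violated (no such code; not MDS).

Singleton bound: d ≤ n − k + 1.
Here n = 22, k = 14, so n − k + 1 = 9.
Given d = 10, check d ≤ 9: NO.
Slack = (n − k + 1) − d = -1.
The slack is negative: d = 10 exceeds n − k + 1 = 9 by 1, so the Singleton bound is violated and no linear [22, 14, 10]_11 code can exist. In particular it is not MDS (MDS requires d = n − k + 1 exactly).
Description: the claimed parameters are [22, 14, 10]_11; such a code would be impossible (violates the Singleton bound).


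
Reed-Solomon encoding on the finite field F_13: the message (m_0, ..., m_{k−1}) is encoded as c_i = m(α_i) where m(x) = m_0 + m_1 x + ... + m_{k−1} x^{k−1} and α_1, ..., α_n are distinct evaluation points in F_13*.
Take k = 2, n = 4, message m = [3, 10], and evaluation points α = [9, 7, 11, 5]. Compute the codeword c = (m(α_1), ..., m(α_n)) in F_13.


c = [2, 8, 9, 1]

Message polynomial: m(x) = 3 + 10·x (mod 13).
For each evaluation point α_i, compute m(α_i) mod 13:
  α_1 = 9: Horner steps 10 → 2, so m(9) = 2.
  α_2 = 7: Horner steps 10 → 8, so m(7) = 8.
  α_3 = 11: Horner steps 10 → 9, so m(11) = 9.
  α_4 = 5: Horner steps 10 → 1, so m(5) = 1.
Codeword c = [2, 8, 9, 1] ∈ F_13^4.


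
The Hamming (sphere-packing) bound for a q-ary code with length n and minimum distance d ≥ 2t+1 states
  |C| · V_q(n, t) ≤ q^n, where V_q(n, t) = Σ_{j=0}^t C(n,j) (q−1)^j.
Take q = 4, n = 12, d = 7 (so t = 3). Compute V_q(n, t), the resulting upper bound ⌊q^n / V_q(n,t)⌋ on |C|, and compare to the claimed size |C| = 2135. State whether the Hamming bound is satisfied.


V_q(n, t) = 6571, q^n = 16777216, Hamming bound = 2553, |C| = 2135 ≤ bound (satisfied).

Step 1: Compute V_q(n, t) = Σ_{j=0}^3 C(n, j) (q−1)^j.
  j = 0: C(12,0)·(3)^0 = 1·1 = 1.
  j = 1: C(12,1)·(3)^1 = 12·3 = 36.
  j = 2: C(12,2)·(3)^2 = 66·9 = 594.
  j = 3: C(12,3)·(3)^3 = 220·27 = 5940.
  V_q(n, t) = 1 + 36 + 594 + 5940 = 6571.
Step 2: q^n = 4^12 = 16777216.
Step 3: Hamming bound ⌊q^n / V_q(n,t)⌋ = ⌊16777216/6571⌋ = 2553.
Step 4: Compare |C| = 2135 to 2553: satisfied.
The claimed |C| lies below the Hamming bound.


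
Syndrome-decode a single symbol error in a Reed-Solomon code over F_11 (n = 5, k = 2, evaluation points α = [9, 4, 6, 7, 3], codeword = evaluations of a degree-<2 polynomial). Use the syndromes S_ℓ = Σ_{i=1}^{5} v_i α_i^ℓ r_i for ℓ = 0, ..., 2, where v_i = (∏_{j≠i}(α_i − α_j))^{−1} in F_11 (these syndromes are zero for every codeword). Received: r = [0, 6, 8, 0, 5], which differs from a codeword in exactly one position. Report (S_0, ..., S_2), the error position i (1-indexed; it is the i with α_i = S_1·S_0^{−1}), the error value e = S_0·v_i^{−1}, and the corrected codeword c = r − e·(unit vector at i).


S = (10, 4, 6), error at position 4, error magnitude e = 2, c = [0, 6, 8, 9, 5].

Step 1: column multipliers v_i = (∏_{j≠i}(α_i − α_j))^{−1} mod 11.
  i = 1 (α = 9): (9−4)(9−6)(9−7)(9−3) = 5·3·2·6 = 180 ≡ 4, so v_1 = 4^{−1} = 3 (mod 11).
  i = 2 (α = 4): (4−9)(4−6)(4−7)(4−3) = (−5)·(−2)·(−3)·1 = −30 ≡ 3, so v_2 = 3^{−1} = 4 (mod 11).
  i = 3 (α = 6): (6−9)(6−4)(6−7)(6−3) = (−3)·2·(−1)·3 = 18 ≡ 7, so v_3 = 7^{−1} = 8 (mod 11).
  i = 4 (α = 7): (7−9)(7−4)(7−6)(7−3) = (−2)·3·1·4 = −24 ≡ 9, so v_4 = 9^{−1} = 5 (mod 11).
  i = 5 (α = 3): (3−9)(3−4)(3−6)(3−7) = (−6)·(−1)·(−3)·(−4) = 72 ≡ 6, so v_5 = 6^{−1} = 2 (mod 11).
  v = [3, 4, 8, 5, 2].
Step 2: syndromes of r = [0, 6, 8, 0, 5] (all sums mod 11).
  S_0 = Σ v_i r_i = 3·0 + 4·6 + 8·8 + 5·0 + 2·5 = 98 ≡ 10.
  S_1 = Σ v_i α_i r_i = 3·9·0 + 4·4·6 + 8·6·8 + 5·7·0 + 2·3·5 = 510 ≡ 4.
  α_i^2 mod 11 = [4, 5, 3, 5, 9].
  S_2 = Σ v_i α_i^2 r_i = 3·4·0 + 4·5·6 + 8·3·8 + 5·5·0 + 2·9·5 = 402 ≡ 6.
  S = (10, 4, 6) ≠ 0, so r is not a codeword (an error is present).
Step 3: locate the error. For a single error e at position i, S_ℓ = v_i·e·α_i^ℓ, so α_err = S_1/S_0.
  S_0^{−1} = 10^{−1} = 10 (mod 11), so α_err = 4·10 = 40 ≡ 7 = α_4. Error position i = 4.
  Consistency check: S_2/S_1 = 6·3 = 18 ≡ 7 = α_err ✓ (single-error assumption holds).
Step 4: error magnitude e = S_0/v_4 = S_0·∏_{j≠4}(α_4 − α_j) = 10·9 = 90 ≡ 2 (mod 11).
Step 5: correct position 4: c_4 = r_4 − e = 0 − 2 ≡ 9 (mod 11). Hence c = [0, 6, 8, 9, 5].
  Check: interpolating c through the α_i gives m(x) = 2 + 1·x (degree < 2) with m(α_i) = c_i for every i, so c is indeed a codeword.


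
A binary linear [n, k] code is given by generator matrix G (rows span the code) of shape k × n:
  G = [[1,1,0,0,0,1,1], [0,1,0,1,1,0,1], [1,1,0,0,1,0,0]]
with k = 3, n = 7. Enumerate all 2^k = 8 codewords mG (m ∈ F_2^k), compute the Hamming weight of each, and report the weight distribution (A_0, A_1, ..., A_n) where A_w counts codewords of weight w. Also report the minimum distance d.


Weight distribution: A_0 = 1, A_3 = 4, A_4 = 3. Minimum distance d = 3.

Enumerate all 2^3 = 8 messages m ∈ F_2^3.
For each, compute codeword c = mG in F_2^7, then tally its weight.
  m = 000 → c = 0000000, weight = 0.
  m = 100 → c = 1100011, weight = 4.
  m = 010 → c = 0101101, weight = 4.
  m = 110 → c = 1001110, weight = 4.
  m = 001 → c = 1100100, weight = 3.
  m = 101 → c = 0000111, weight = 3.
  m = 011 → c = 1001001, weight = 3.
  m = 111 → c = 0101010, weight = 3.
Tally weights:
  weight 0: 1 codewords.
  weight 3: 4 codewords.
  weight 4: 3 codewords.
Minimum distance d = smallest w > 0 with A_w > 0 = 3.
Sanity: Σ A_w = 8 = 2^3 = 8 ✓.


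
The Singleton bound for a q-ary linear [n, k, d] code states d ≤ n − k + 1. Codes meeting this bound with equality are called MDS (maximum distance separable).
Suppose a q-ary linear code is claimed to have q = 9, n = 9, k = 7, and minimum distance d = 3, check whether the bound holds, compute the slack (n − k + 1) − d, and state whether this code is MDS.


Singleton RHS = n − k + 1 = 3, slack = 0, bound satisfied, MDS.

Singleton bound: d ≤ n − k + 1.
Here n = 9, k = 7, so n − k + 1 = 3.
Given d = 3, check d ≤ 3: YES.
Slack = (n − k + 1) − d = 0.
The code is MDS (slack = 0).
Description: the claimed parameters are [9, 7, 3]_9; such a code would be MDS (meets Singleton bound).


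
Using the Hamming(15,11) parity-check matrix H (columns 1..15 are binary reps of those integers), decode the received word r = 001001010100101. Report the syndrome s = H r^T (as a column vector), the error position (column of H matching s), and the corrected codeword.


s = (0, 1, 0, 1)^T, error position = 5, corrected codeword c = 001011010100101

Compute s = H r^T mod 2 one row at a time:
  s_1 = 1 + 0 + 1 + 0 + 0 + 1 + 0 + 1 = 4 ≡ 0 (mod 2).
  s_2 = 0 + 0 + 1 + 0 + 0 + 1 + 0 + 1 = 3 ≡ 1 (mod 2).
  s_3 = 0 + 1 + 1 + 0 + 1 + 0 + 0 + 1 = 4 ≡ 0 (mod 2).
  s_4 = 0 + 1 + 0 + 0 + 0 + 0 + 1 + 1 = 3 ≡ 1 (mod 2).
s = (0, 1, 0, 1)^T — this equals column 5 of H (binary 0101), so error is at position 5.
Correct: flip bit 5 of r = 001001010100101 to get c = 001011010100101.


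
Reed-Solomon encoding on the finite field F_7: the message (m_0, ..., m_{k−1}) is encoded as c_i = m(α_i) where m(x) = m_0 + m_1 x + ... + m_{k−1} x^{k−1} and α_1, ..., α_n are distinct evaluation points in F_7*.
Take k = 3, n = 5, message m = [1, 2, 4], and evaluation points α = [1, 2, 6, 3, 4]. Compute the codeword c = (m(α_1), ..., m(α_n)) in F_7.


c = [0, 0, 3, 1, 3]

Message polynomial: m(x) = 1 + 2·x + 4·x^2 (mod 7).
For each evaluation point α_i, compute m(α_i) mod 7:
  α_1 = 1: Horner steps 4 → 6 → 0, so m(1) = 0.
  α_2 = 2: Horner steps 4 → 3 → 0, so m(2) = 0.
  α_3 = 6: Horner steps 4 → 5 → 3, so m(6) = 3.
  α_4 = 3: Horner steps 4 → 0 → 1, so m(3) = 1.
  α_5 = 4: Horner steps 4 → 4 → 3, so m(4) = 3.
Codeword c = [0, 0, 3, 1, 3] ∈ F_7^5.


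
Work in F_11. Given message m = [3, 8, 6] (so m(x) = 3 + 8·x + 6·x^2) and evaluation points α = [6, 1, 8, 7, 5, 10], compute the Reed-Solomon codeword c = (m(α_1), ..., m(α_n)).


c = [3, 6, 0, 1, 6, 1]

Message polynomial: m(x) = 3 + 8·x + 6·x^2 (mod 11).
For each evaluation point α_i, compute m(α_i) mod 11:
  α_1 = 6: Horner steps 6 → 0 → 3, so m(6) = 3.
  α_2 = 1: Horner steps 6 → 3 → 6, so m(1) = 6.
  α_3 = 8: Horner steps 6 → 1 → 0, so m(8) = 0.
  α_4 = 7: Horner steps 6 → 6 → 1, so m(7) = 1.
  α_5 = 5: Horner steps 6 → 5 → 6, so m(5) = 6.
  α_6 = 10: Horner steps 6 → 2 → 1, so m(10) = 1.
Codeword c = [3, 6, 0, 1, 6, 1] ∈ F_11^6.


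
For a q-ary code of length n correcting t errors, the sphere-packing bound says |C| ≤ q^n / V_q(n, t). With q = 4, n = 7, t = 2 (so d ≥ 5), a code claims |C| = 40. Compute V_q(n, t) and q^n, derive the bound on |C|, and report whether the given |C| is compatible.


V_q(n, t) = 211, q^n = 16384, Hamming bound = 77, |C| = 40 ≤ bound (satisfied).

Step 1: Compute V_q(n, t) = Σ_{j=0}^2 C(n, j) (q−1)^j.
  j = 0: C(7,0)·(3)^0 = 1·1 = 1.
  j = 1: C(7,1)·(3)^1 = 7·3 = 21.
  j = 2: C(7,2)·(3)^2 = 21·9 = 189.
  V_q(n, t) = 1 + 21 + 189 = 211.
Step 2: q^n = 4^7 = 16384.
Step 3: Hamming bound ⌊q^n / V_q(n,t)⌋ = ⌊16384/211⌋ = 77.
Step 4: Compare |C| = 40 to 77: satisfied.
The claimed |C| lies below the Hamming bound.


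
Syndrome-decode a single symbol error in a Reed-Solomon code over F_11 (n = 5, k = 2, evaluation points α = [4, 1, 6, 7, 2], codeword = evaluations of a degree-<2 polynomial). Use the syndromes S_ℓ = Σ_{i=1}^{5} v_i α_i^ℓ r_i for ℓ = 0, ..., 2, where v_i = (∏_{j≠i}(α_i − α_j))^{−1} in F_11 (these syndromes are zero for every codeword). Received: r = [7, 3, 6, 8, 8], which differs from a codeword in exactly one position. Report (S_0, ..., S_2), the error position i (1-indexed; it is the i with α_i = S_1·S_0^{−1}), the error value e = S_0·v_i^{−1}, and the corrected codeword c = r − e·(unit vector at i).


S = (4, 6, 9), error at position 4, error magnitude e = 8, c = [7, 3, 6, 0, 8].

Step 1: column multipliers v_i = (∏_{j≠i}(α_i − α_j))^{−1} mod 11.
  i = 1 (α = 4): (4−1)(4−6)(4−7)(4−2) = 3·(−2)·(−3)·2 = 36 ≡ 3, so v_1 = 3^{−1} = 4 (mod 11).
  i = 2 (α = 1): (1−4)(1−6)(1−7)(1−2) = (−3)·(−5)·(−6)·(−1) = 90 ≡ 2, so v_2 = 2^{−1} = 6 (mod 11).
  i = 3 (α = 6): (6−4)(6−1)(6−7)(6−2) = 2·5·(−1)·4 = −40 ≡ 4, so v_3 = 4^{−1} = 3 (mod 11).
  i = 4 (α = 7): (7−4)(7−1)(7−6)(7−2) = 3·6·1·5 = 90 ≡ 2, so v_4 = 2^{−1} = 6 (mod 11).
  i = 5 (α = 2): (2−4)(2−1)(2−6)(2−7) = (−2)·1·(−4)·(−5) = −40 ≡ 4, so v_5 = 4^{−1} = 3 (mod 11).
  v = [4, 6, 3, 6, 3].
Step 2: syndromes of r = [7, 3, 6, 8, 8] (all sums mod 11).
  S_0 = Σ v_i r_i = 4·7 + 6·3 + 3·6 + 6·8 + 3·8 = 136 ≡ 4.
  S_1 = Σ v_i α_i r_i = 4·4·7 + 6·1·3 + 3·6·6 + 6·7·8 + 3·2·8 = 622 ≡ 6.
  α_i^2 mod 11 = [5, 1, 3, 5, 4].
  S_2 = Σ v_i α_i^2 r_i = 4·5·7 + 6·1·3 + 3·3·6 + 6·5·8 + 3·4·8 = 548 ≡ 9.
  S = (4, 6, 9) ≠ 0, so r is not a codeword (an error is present).
Step 3: locate the error. For a single error e at position i, S_ℓ = v_i·e·α_i^ℓ, so α_err = S_1/S_0.
  S_0^{−1} = 4^{−1} = 3 (mod 11), so α_err = 6·3 = 18 ≡ 7 = α_4. Error position i = 4.
  Consistency check: S_2/S_1 = 9·2 = 18 ≡ 7 = α_err ✓ (single-error assumption holds).
Step 4: error magnitude e = S_0/v_4 = S_0·∏_{j≠4}(α_4 − α_j) = 4·2 = 8 ≡ 8 (mod 11).
Step 5: correct position 4: c_4 = r_4 − e = 8 − 8 ≡ 0 (mod 11). Hence c = [7, 3, 6, 0, 8].
  Check: interpolating c through the α_i gives m(x) = 9 + 5·x (degree < 2) with m(α_i) = c_i for every i, so c is indeed a codeword.


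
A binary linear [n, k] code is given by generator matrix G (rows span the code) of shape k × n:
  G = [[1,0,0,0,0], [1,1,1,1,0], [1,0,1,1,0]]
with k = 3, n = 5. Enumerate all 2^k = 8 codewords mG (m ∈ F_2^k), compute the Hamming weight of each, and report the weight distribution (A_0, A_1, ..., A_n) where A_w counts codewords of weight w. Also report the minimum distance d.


Weight distribution: A_0 = 1, A_1 = 2, A_2 = 2, A_3 = 2, A_4 = 1. Minimum distance d = 1.

Enumerate all 2^3 = 8 messages m ∈ F_2^3.
For each, compute codeword c = mG in F_2^5, then tally its weight.
  m = 000 → c = 00000, weight = 0.
  m = 100 → c = 10000, weight = 1.
  m = 010 → c = 11110, weight = 4.
  m = 110 → c = 01110, weight = 3.
  m = 001 → c = 10110, weight = 3.
  m = 101 → c = 00110, weight = 2.
  m = 011 → c = 01000, weight = 1.
  m = 111 → c = 11000, weight = 2.
Tally weights:
  weight 0: 1 codewords.
  weight 1: 2 codewords.
  weight 2: 2 codewords.
  weight 3: 2 codewords.
  weight 4: 1 codewords.
Minimum distance d = smallest w > 0 with A_w > 0 = 1.
Sanity: Σ A_w = 8 = 2^3 = 8 ✓.


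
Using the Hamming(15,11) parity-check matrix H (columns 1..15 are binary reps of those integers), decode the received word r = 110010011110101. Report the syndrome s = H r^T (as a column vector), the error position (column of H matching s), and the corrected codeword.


s = (0, 1, 0, 0)^T, error position = 4, corrected codeword c = 110110011110101

Compute s = H r^T mod 2 one row at a time:
  s_1 = 1 + 1 + 1 + 1 + 0 + 1 + 0 + 1 = 6 ≡ 0 (mod 2).
  s_2 = 0 + 1 + 0 + 0 + 0 + 1 + 0 + 1 = 3 ≡ 1 (mod 2).
  s_3 = 1 + 0 + 0 + 0 + 1 + 1 + 0 + 1 = 4 ≡ 0 (mod 2).
  s_4 = 1 + 0 + 1 + 0 + 1 + 1 + 1 + 1 = 6 ≡ 0 (mod 2).
s = (0, 1, 0, 0)^T — this equals column 4 of H (binary 0100), so error is at position 4.
Correct: flip bit 4 of r = 110010011110101 to get c = 110110011110101.


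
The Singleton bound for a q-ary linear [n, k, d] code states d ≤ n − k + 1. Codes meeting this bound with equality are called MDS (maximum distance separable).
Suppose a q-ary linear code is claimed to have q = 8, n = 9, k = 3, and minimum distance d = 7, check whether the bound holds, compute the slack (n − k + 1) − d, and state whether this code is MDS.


Singleton RHS = n − k + 1 = 7, slack = 0, bound satisfied, MDS.

Singleton bound: d ≤ n − k + 1.
Here n = 9, k = 3, so n − k + 1 = 7.
Given d = 7, check d ≤ 7: YES.
Slack = (n − k + 1) − d = 0.
The code is MDS (slack = 0).
Description: the claimed parameters are [9, 3, 7]_8; such a code would be MDS (meets Singleton bound).


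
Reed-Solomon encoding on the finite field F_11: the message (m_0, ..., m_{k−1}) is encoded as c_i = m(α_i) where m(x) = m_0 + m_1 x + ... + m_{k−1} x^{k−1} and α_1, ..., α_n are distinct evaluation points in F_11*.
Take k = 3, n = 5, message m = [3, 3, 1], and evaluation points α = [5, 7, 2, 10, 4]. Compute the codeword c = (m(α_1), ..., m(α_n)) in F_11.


c = [10, 7, 2, 1, 9]

Message polynomial: m(x) = 3 + 3·x + 1·x^2 (mod 11).
For each evaluation point α_i, compute m(α_i) mod 11:
  α_1 = 5: Horner steps 1 → 8 → 10, so m(5) = 10.
  α_2 = 7: Horner steps 1 → 10 → 7, so m(7) = 7.
  α_3 = 2: Horner steps 1 → 5 → 2, so m(2) = 2.
  α_4 = 10: Horner steps 1 → 2 → 1, so m(10) = 1.
  α_5 = 4: Horner steps 1 → 7 → 9, so m(4) = 9.
Codeword c = [10, 7, 2, 1, 9] ∈ F_11^5.


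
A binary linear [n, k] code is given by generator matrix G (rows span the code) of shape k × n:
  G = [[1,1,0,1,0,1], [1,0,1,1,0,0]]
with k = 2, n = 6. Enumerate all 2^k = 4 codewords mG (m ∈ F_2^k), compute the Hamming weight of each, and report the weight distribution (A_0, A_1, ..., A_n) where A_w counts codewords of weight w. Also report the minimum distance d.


Weight distribution: A_0 = 1, A_3 = 2, A_4 = 1. Minimum distance d = 3.

Enumerate all 2^2 = 4 messages m ∈ F_2^2.
For each, compute codeword c = mG in F_2^6, then tally its weight.
  m = 00 → c = 000000, weight = 0.
  m = 10 → c = 110101, weight = 4.
  m = 01 → c = 101100, weight = 3.
  m = 11 → c = 011001, weight = 3.
Tally weights:
  weight 0: 1 codewords.
  weight 3: 2 codewords.
  weight 4: 1 codewords.
Minimum distance d = smallest w > 0 with A_w > 0 = 3.
Sanity: Σ A_w = 4 = 2^2 = 4 ✓.


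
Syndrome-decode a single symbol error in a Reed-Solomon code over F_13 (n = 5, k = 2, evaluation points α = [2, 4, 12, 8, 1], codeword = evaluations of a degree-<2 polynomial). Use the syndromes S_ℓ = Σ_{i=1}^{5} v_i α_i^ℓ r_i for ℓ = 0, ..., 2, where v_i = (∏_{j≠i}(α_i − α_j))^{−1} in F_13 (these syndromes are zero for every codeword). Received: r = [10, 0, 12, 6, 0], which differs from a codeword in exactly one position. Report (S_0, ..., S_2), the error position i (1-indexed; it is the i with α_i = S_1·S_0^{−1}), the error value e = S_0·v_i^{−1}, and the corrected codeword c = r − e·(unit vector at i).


S = (5, 5, 5), error at position 5, error magnitude e = 11, c = [10, 0, 12, 6, 2].

Step 1: column multipliers v_i = (∏_{j≠i}(α_i − α_j))^{−1} mod 13.
  i = 1 (α = 2): (2−4)(2−12)(2−8)(2−1) = (−2)·(−10)·(−6)·1 = −120 ≡ 10, so v_1 = 10^{−1} = 4 (mod 13).
  i = 2 (α = 4): (4−2)(4−12)(4−8)(4−1) = 2·(−8)·(−4)·3 = 192 ≡ 10, so v_2 = 10^{−1} = 4 (mod 13).
  i = 3 (α = 12): (12−2)(12−4)(12−8)(12−1) = 10·8·4·11 = 3520 ≡ 10, so v_3 = 10^{−1} = 4 (mod 13).
  i = 4 (α = 8): (8−2)(8−4)(8−12)(8−1) = 6·4·(−4)·7 = −672 ≡ 4, so v_4 = 4^{−1} = 10 (mod 13).
  i = 5 (α = 1): (1−2)(1−4)(1−12)(1−8) = (−1)·(−3)·(−11)·(−7) = 231 ≡ 10, so v_5 = 10^{−1} = 4 (mod 13).
  v = [4, 4, 4, 10, 4].
Step 2: syndromes of r = [10, 0, 12, 6, 0] (all sums mod 13).
  S_0 = Σ v_i r_i = 4·10 + 4·0 + 4·12 + 10·6 + 4·0 = 148 ≡ 5.
  S_1 = Σ v_i α_i r_i = 4·2·10 + 4·4·0 + 4·12·12 + 10·8·6 + 4·1·0 = 1136 ≡ 5.
  α_i^2 mod 13 = [4, 3, 1, 12, 1].
  S_2 = Σ v_i α_i^2 r_i = 4·4·10 + 4·3·0 + 4·1·12 + 10·12·6 + 4·1·0 = 928 ≡ 5.
  S = (5, 5, 5) ≠ 0, so r is not a codeword (an error is present).
Step 3: locate the error. For a single error e at position i, S_ℓ = v_i·e·α_i^ℓ, so α_err = S_1/S_0.
  S_0^{−1} = 5^{−1} = 8 (mod 13), so α_err = 5·8 = 40 ≡ 1 = α_5. Error position i = 5.
  Consistency check: S_2/S_1 = 5·8 = 40 ≡ 1 = α_err ✓ (single-error assumption holds).
Step 4: error magnitude e = S_0/v_5 = S_0·∏_{j≠5}(α_5 − α_j) = 5·10 = 50 ≡ 11 (mod 13).
Step 5: correct position 5: c_5 = r_5 − e = 0 − 11 ≡ 2 (mod 13). Hence c = [10, 0, 12, 6, 2].
  Check: interpolating c through the α_i gives m(x) = 7 + 8·x (degree < 2) with m(α_i) = c_i for every i, so c is indeed a codeword.


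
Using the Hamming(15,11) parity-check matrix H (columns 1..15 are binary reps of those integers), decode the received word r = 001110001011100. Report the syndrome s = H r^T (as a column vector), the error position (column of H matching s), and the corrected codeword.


s = (0, 0, 0, 1)^T, error position = 1, corrected codeword c = 101110001011100

Compute s = H r^T mod 2 one row at a time:
  s_1 = 0 + 1 + 0 + 1 + 1 + 1 + 0 + 0 = 4 ≡ 0 (mod 2).
  s_2 = 1 + 1 + 0 + 0 + 1 + 1 + 0 + 0 = 4 ≡ 0 (mod 2).
  s_3 = 0 + 1 + 0 + 0 + 0 + 1 + 0 + 0 = 2 ≡ 0 (mod 2).
  s_4 = 0 + 1 + 1 + 0 + 1 + 1 + 1 + 0 = 5 ≡ 1 (mod 2).
s = (0, 0, 0, 1)^T — this equals column 1 of H (binary 0001), so error is at position 1.
Correct: flip bit 1 of r = 001110001011100 to get c = 101110001011100.


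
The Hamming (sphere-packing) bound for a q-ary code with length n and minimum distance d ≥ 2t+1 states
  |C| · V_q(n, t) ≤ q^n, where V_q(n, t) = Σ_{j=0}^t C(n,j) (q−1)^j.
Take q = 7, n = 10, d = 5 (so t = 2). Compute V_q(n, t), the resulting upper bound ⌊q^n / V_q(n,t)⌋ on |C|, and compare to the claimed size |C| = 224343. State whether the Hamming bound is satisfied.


V_q(n, t) = 1681, q^n = 282475249, Hamming bound = 168040, |C| = 224343 > bound (violated).

Step 1: Compute V_q(n, t) = Σ_{j=0}^2 C(n, j) (q−1)^j.
  j = 0: C(10,0)·(6)^0 = 1·1 = 1.
  j = 1: C(10,1)·(6)^1 = 10·6 = 60.
  j = 2: C(10,2)·(6)^2 = 45·36 = 1620.
  V_q(n, t) = 1 + 60 + 1620 = 1681.
Step 2: q^n = 7^10 = 282475249.
Step 3: Hamming bound ⌊q^n / V_q(n,t)⌋ = ⌊282475249/1681⌋ = 168040.
Step 4: Compare |C| = 224343 to 168040: violated.
The claimed |C| lies above the Hamming bound, so no 7-ary code of length 10 with d ≥ 5 can have 224343 codewords.


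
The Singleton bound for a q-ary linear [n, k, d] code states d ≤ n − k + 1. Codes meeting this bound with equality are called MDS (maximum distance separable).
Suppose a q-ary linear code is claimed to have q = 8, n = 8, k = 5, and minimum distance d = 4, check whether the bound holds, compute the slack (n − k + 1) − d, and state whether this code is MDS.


Singleton RHS = n − k + 1 = 4, slack = 0, bound satisfied, MDS.

Singleton bound: d ≤ n − k + 1.
Here n = 8, k = 5, so n − k + 1 = 4.
Given d = 4, check d ≤ 4: YES.
Slack = (n − k + 1) − d = 0.
The code is MDS (slack = 0).
Description: the claimed parameters are [8, 5, 4]_8; such a code would be MDS (meets Singleton bound).


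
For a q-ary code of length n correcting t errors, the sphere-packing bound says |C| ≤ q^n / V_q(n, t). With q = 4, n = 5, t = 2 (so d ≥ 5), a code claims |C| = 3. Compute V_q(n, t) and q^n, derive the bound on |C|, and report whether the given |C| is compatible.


V_q(n, t) = 106, q^n = 1024, Hamming bound = 9, |C| = 3 ≤ bound (satisfied).

Step 1: Compute V_q(n, t) = Σ_{j=0}^2 C(n, j) (q−1)^j.
  j = 0: C(5,0)·(3)^0 = 1·1 = 1.
  j = 1: C(5,1)·(3)^1 = 5·3 = 15.
  j = 2: C(5,2)·(3)^2 = 10·9 = 90.
  V_q(n, t) = 1 + 15 + 90 = 106.
Step 2: q^n = 4^5 = 1024.
Step 3: Hamming bound ⌊q^n / V_q(n,t)⌋ = ⌊1024/106⌋ = 9.
Step 4: Compare |C| = 3 to 9: satisfied.
The claimed |C| lies below the Hamming bound.


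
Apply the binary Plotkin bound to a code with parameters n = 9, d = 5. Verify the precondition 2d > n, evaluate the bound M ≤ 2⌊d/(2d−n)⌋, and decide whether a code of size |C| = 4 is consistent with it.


Plotkin bound M ≤ 10; given |C| = 4 ≤ bound (satisfied).

Check applicability: 2d = 10, n = 9.
2d − n = 1 > 0, so Plotkin applies.
Compute d/(2d−n) = 5/1 ≈ 5.0000.
⌊d/(2d−n)⌋ = 5.
Plotkin bound: M ≤ 2·5 = 10.
Given |C| = 4, check: satisfied.
This |C| is below the Plotkin bound.


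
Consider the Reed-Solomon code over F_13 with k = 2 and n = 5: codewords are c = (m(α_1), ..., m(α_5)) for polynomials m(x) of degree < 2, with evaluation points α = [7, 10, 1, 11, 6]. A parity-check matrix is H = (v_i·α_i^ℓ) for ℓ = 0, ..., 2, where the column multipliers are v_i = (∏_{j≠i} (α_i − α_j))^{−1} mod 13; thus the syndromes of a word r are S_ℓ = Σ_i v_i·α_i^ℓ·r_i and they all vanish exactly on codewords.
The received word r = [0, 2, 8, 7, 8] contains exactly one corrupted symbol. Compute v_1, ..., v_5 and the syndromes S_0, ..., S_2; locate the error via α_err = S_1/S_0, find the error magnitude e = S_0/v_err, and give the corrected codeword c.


S = (10, 10, 10), error at position 3, error magnitude e = 12, c = [0, 2, 9, 7, 8].

Step 1: column multipliers v_i = (∏_{j≠i}(α_i − α_j))^{−1} mod 13.
  i = 1 (α = 7): (7−10)(7−1)(7−11)(7−6) = (−3)·6·(−4)·1 = 72 ≡ 7, so v_1 = 7^{−1} = 2 (mod 13).
  i = 2 (α = 10): (10−7)(10−1)(10−11)(10−6) = 3·9·(−1)·4 = −108 ≡ 9, so v_2 = 9^{−1} = 3 (mod 13).
  i = 3 (α = 1): (1−7)(1−10)(1−11)(1−6) = (−6)·(−9)·(−10)·(−5) = 2700 ≡ 9, so v_3 = 9^{−1} = 3 (mod 13).
  i = 4 (α = 11): (11−7)(11−10)(11−1)(11−6) = 4·1·10·5 = 200 ≡ 5, so v_4 = 5^{−1} = 8 (mod 13).
  i = 5 (α = 6): (6−7)(6−10)(6−1)(6−11) = (−1)·(−4)·5·(−5) = −100 ≡ 4, so v_5 = 4^{−1} = 10 (mod 13).
  v = [2, 3, 3, 8, 10].
Step 2: syndromes of r = [0, 2, 8, 7, 8] (all sums mod 13).
  S_0 = Σ v_i r_i = 2·0 + 3·2 + 3·8 + 8·7 + 10·8 = 166 ≡ 10.
  S_1 = Σ v_i α_i r_i = 2·7·0 + 3·10·2 + 3·1·8 + 8·11·7 + 10·6·8 = 1180 ≡ 10.
  α_i^2 mod 13 = [10, 9, 1, 4, 10].
  S_2 = Σ v_i α_i^2 r_i = 2·10·0 + 3·9·2 + 3·1·8 + 8·4·7 + 10·10·8 = 1102 ≡ 10.
  S = (10, 10, 10) ≠ 0, so r is not a codeword (an error is present).
Step 3: locate the error. For a single error e at position i, S_ℓ = v_i·e·α_i^ℓ, so α_err = S_1/S_0.
  S_0^{−1} = 10^{−1} = 4 (mod 13), so α_err = 10·4 = 40 ≡ 1 = α_3. Error position i = 3.
  Consistency check: S_2/S_1 = 10·4 = 40 ≡ 1 = α_err ✓ (single-error assumption holds).
Step 4: error magnitude e = S_0/v_3 = S_0·∏_{j≠3}(α_3 − α_j) = 10·9 = 90 ≡ 12 (mod 13).
Step 5: correct position 3: c_3 = r_3 − e = 8 − 12 ≡ 9 (mod 13). Hence c = [0, 2, 9, 7, 8].
  Check: interpolating c through the α_i gives m(x) = 4 + 5·x (degree < 2) with m(α_i) = c_i for every i, so c is indeed a codeword.


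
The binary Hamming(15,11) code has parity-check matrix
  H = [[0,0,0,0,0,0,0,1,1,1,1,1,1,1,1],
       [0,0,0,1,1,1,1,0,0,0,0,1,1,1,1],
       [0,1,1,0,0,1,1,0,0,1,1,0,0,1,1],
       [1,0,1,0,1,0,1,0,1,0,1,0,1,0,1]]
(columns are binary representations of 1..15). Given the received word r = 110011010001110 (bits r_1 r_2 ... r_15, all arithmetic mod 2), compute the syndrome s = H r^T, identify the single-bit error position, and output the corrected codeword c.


s = (0, 1, 1, 1)^T, error position = 7, corrected codeword c = 110011110001110

Compute s = H r^T mod 2 one row at a time:
  s_1 = 1 + 0 + 0 + 0 + 1 + 1 + 1 + 0 = 4 ≡ 0 (mod 2).
  s_2 = 0 + 1 + 1 + 0 + 1 + 1 + 1 + 0 = 5 ≡ 1 (mod 2).
  s_3 = 1 + 0 + 1 + 0 + 0 + 0 + 1 + 0 = 3 ≡ 1 (mod 2).
  s_4 = 1 + 0 + 1 + 0 + 0 + 0 + 1 + 0 = 3 ≡ 1 (mod 2).
s = (0, 1, 1, 1)^T — this equals column 7 of H (binary 0111), so error is at position 7.
Correct: flip bit 7 of r = 110011010001110 to get c = 110011110001110.


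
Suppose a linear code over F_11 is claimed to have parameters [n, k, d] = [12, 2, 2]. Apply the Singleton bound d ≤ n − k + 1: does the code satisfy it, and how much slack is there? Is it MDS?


Singleton RHS = n − k + 1 = 11, slack = 9, bound satisfied, not MDS.

Singleton bound: d ≤ n − k + 1.
Here n = 12, k = 2, so n − k + 1 = 11.
Given d = 2, check d ≤ 11: YES.
Slack = (n − k + 1) − d = 9.
The code is NOT MDS (slack = 9 > 0).
Description: the claimed parameters are [12, 2, 2]_11; such a code would be non-MDS.


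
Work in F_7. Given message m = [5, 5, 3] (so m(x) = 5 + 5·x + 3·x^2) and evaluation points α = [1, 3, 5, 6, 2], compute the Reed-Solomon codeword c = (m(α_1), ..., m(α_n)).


c = [6, 5, 0, 3, 6]

Message polynomial: m(x) = 5 + 5·x + 3·x^2 (mod 7).
For each evaluation point α_i, compute m(α_i) mod 7:
  α_1 = 1: Horner steps 3 → 1 → 6, so m(1) = 6.
  α_2 = 3: Horner steps 3 → 0 → 5, so m(3) = 5.
  α_3 = 5: Horner steps 3 → 6 → 0, so m(5) = 0.
  α_4 = 6: Horner steps 3 → 2 → 3, so m(6) = 3.
  α_5 = 2: Horner steps 3 → 4 → 6, so m(2) = 6.
Codeword c = [6, 5, 0, 3, 6] ∈ F_7^5.


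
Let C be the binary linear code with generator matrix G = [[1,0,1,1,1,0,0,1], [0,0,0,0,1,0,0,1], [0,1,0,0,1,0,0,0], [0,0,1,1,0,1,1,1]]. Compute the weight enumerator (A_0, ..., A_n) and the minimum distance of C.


Weight distribution: A_0 = 1, A_2 = 3, A_3 = 1, A_4 = 3, A_5 = 6, A_6 = 1, A_7 = 1. Minimum distance d = 2.

Enumerate all 2^4 = 16 messages m ∈ F_2^4.
For each, compute codeword c = mG in F_2^8, then tally its weight.
  m = 0000 → c = 00000000, weight = 0.
  m = 1000 → c = 10111001, weight = 5.
  m = 0100 → c = 00001001, weight = 2.
  m = 1100 → c = 10110000, weight = 3.
  m = 0010 → c = 01001000, weight = 2.
  m = 1010 → c = 11110001, weight = 5.
  m = 0110 → c = 01000001, weight = 2.
  m = 1110 → c = 11111000, weight = 5.
  m = 0001 → c = 00110111, weight = 5.
  m = 1001 → c = 10001110, weight = 4.
  m = 0101 → c = 00111110, weight = 5.
  m = 1101 → c = 10000111, weight = 4.
  m = 0011 → c = 01111111, weight = 7.
  m = 1011 → c = 11000110, weight = 4.
  m = 0111 → c = 01110110, weight = 5.
  m = 1111 → c = 11001111, weight = 6.
Tally weights:
  weight 0: 1 codewords.
  weight 2: 3 codewords.
  weight 3: 1 codewords.
  weight 4: 3 codewords.
  weight 5: 6 codewords.
  weight 6: 1 codewords.
  weight 7: 1 codewords.
Minimum distance d = smallest w > 0 with A_w > 0 = 2.
Sanity: Σ A_w = 16 = 2^4 = 16 ✓.


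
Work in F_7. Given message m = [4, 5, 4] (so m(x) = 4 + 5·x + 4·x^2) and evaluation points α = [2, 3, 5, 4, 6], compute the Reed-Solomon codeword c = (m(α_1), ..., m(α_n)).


c = [2, 6, 3, 4, 3]

Message polynomial: m(x) = 4 + 5·x + 4·x^2 (mod 7).
For each evaluation point α_i, compute m(α_i) mod 7:
  α_1 = 2: Horner steps 4 → 6 → 2, so m(2) = 2.
  α_2 = 3: Horner steps 4 → 3 → 6, so m(3) = 6.
  α_3 = 5: Horner steps 4 → 4 → 3, so m(5) = 3.
  α_4 = 4: Horner steps 4 → 0 → 4, so m(4) = 4.
  α_5 = 6: Horner steps 4 → 1 → 3, so m(6) = 3.
Codeword c = [2, 6, 3, 4, 3] ∈ F_7^5.


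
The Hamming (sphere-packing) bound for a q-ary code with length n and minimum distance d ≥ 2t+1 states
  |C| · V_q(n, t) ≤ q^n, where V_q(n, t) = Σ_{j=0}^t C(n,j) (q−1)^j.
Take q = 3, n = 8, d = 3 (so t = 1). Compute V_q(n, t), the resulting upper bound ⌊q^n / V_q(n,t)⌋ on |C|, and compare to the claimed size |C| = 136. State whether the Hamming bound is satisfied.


V_q(n, t) = 17, q^n = 6561, Hamming bound = 385, |C| = 136 ≤ bound (satisfied).

Step 1: Compute V_q(n, t) = Σ_{j=0}^1 C(n, j) (q−1)^j.
  j = 0: C(8,0)·(2)^0 = 1·1 = 1.
  j = 1: C(8,1)·(2)^1 = 8·2 = 16.
  V_q(n, t) = 1 + 16 = 17.
Step 2: q^n = 3^8 = 6561.
Step 3: Hamming bound ⌊q^n / V_q(n,t)⌋ = ⌊6561/17⌋ = 385.
Step 4: Compare |C| = 136 to 385: satisfied.
The claimed |C| lies below the Hamming bound.


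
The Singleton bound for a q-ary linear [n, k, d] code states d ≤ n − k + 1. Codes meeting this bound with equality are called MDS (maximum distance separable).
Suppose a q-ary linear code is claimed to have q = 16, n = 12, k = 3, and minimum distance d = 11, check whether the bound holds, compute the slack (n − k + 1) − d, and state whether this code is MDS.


Singleton RHS = n − k + 1 = 10, slack = -1, bound violated (no such code; not MDS).

Singleton bound: d ≤ n − k + 1.
Here n = 12, k = 3, so n − k + 1 = 10.
Given d = 11, check d ≤ 10: NO.
Slack = (n − k + 1) − d = -1.
The slack is negative: d = 11 exceeds n − k + 1 = 10 by 1, so the Singleton bound is violated and no linear [12, 3, 11]_16 code can exist. In particular it is not MDS (MDS requires d = n − k + 1 exactly).
Description: the claimed parameters are [12, 3, 11]_16; such a code would be impossible (violates the Singleton bound).


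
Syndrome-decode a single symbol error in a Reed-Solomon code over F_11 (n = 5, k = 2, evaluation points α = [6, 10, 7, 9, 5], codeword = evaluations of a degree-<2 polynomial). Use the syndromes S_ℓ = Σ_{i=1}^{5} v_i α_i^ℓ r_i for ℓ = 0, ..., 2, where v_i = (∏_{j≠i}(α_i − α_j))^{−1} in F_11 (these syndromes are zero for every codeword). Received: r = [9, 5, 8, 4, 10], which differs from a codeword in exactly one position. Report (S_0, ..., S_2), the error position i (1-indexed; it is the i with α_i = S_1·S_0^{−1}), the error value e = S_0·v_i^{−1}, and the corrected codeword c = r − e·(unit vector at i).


S = (1, 9, 4), error at position 4, error magnitude e = 9, c = [9, 5, 8, 6, 10].

Step 1: column multipliers v_i = (∏_{j≠i}(α_i − α_j))^{−1} mod 11.
  i = 1 (α = 6): (6−10)(6−7)(6−9)(6−5) = (−4)·(−1)·(−3)·1 = −12 ≡ 10, so v_1 = 10^{−1} = 10 (mod 11).
  i = 2 (α = 10): (10−6)(10−7)(10−9)(10−5) = 4·3·1·5 = 60 ≡ 5, so v_2 = 5^{−1} = 9 (mod 11).
  i = 3 (α = 7): (7−6)(7−10)(7−9)(7−5) = 1·(−3)·(−2)·2 = 12 ≡ 1, so v_3 = 1^{−1} = 1 (mod 11).
  i = 4 (α = 9): (9−6)(9−10)(9−7)(9−5) = 3·(−1)·2·4 = −24 ≡ 9, so v_4 = 9^{−1} = 5 (mod 11).
  i = 5 (α = 5): (5−6)(5−10)(5−7)(5−9) = (−1)·(−5)·(−2)·(−4) = 40 ≡ 7, so v_5 = 7^{−1} = 8 (mod 11).
  v = [10, 9, 1, 5, 8].
Step 2: syndromes of r = [9, 5, 8, 4, 10] (all sums mod 11).
  S_0 = Σ v_i r_i = 10·9 + 9·5 + 1·8 + 5·4 + 8·10 = 243 ≡ 1.
  S_1 = Σ v_i α_i r_i = 10·6·9 + 9·10·5 + 1·7·8 + 5·9·4 + 8·5·10 = 1626 ≡ 9.
  α_i^2 mod 11 = [3, 1, 5, 4, 3].
  S_2 = Σ v_i α_i^2 r_i = 10·3·9 + 9·1·5 + 1·5·8 + 5·4·4 + 8·3·10 = 675 ≡ 4.
  S = (1, 9, 4) ≠ 0, so r is not a codeword (an error is present).
Step 3: locate the error. For a single error e at position i, S_ℓ = v_i·e·α_i^ℓ, so α_err = S_1/S_0.
  S_0^{−1} = 1^{−1} = 1 (mod 11), so α_err = 9·1 = 9 ≡ 9 = α_4. Error position i = 4.
  Consistency check: S_2/S_1 = 4·5 = 20 ≡ 9 = α_err ✓ (single-error assumption holds).
Step 4: error magnitude e = S_0/v_4 = S_0·∏_{j≠4}(α_4 − α_j) = 1·9 = 9 ≡ 9 (mod 11).
Step 5: correct position 4: c_4 = r_4 − e = 4 − 9 ≡ 6 (mod 11). Hence c = [9, 5, 8, 6, 10].
  Check: interpolating c through the α_i gives m(x) = 4 + 10·x (degree < 2) with m(α_i) = c_i for every i, so c is indeed a codeword.


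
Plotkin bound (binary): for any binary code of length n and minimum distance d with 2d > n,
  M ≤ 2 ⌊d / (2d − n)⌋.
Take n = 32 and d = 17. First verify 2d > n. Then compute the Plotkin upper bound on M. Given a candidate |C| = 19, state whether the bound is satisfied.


Plotkin bound M ≤ 16; given |C| = 19 > bound (violated).

Check applicability: 2d = 34, n = 32.
2d − n = 2 > 0, so Plotkin applies.
Compute d/(2d−n) = 17/2 ≈ 8.5000.
⌊d/(2d−n)⌋ = 8.
Plotkin bound: M ≤ 2·8 = 16.
Given |C| = 19, check: VIOLATED.
This |C| is above the Plotkin bound, so no binary code with n = 32, d = 17 and 19 codewords exists.


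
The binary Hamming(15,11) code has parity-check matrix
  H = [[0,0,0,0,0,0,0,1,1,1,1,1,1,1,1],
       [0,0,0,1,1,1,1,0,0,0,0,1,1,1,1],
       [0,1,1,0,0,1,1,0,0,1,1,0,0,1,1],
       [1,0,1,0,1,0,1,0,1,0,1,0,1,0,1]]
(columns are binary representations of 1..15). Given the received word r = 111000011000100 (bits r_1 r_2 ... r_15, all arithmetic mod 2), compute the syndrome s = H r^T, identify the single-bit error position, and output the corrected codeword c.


s = (1, 1, 0, 0)^T, error position = 12, corrected codeword c = 111000011001100

Compute s = H r^T mod 2 one row at a time:
  s_1 = 1 + 1 + 0 + 0 + 0 + 1 + 0 + 0 = 3 ≡ 1 (mod 2).
  s_2 = 0 + 0 + 0 + 0 + 0 + 1 + 0 + 0 = 1 ≡ 1 (mod 2).
  s_3 = 1 + 1 + 0 + 0 + 0 + 0 + 0 + 0 = 2 ≡ 0 (mod 2).
  s_4 = 1 + 1 + 0 + 0 + 1 + 0 + 1 + 0 = 4 ≡ 0 (mod 2).
s = (1, 1, 0, 0)^T — this equals column 12 of H (binary 1100), so error is at position 12.
Correct: flip bit 12 of r = 111000011000100 to get c = 111000011001100.


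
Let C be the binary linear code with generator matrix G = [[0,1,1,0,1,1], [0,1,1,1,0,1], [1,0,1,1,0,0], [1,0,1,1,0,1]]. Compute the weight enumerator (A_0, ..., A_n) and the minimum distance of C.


Weight distribution: A_0 = 1, A_1 = 1, A_2 = 2, A_3 = 6, A_4 = 5, A_5 = 1. Minimum distance d = 1.

Enumerate all 2^4 = 16 messages m ∈ F_2^4.
For each, compute codeword c = mG in F_2^6, then tally its weight.
  m = 0000 → c = 000000, weight = 0.
  m = 1000 → c = 011011, weight = 4.
  m = 0100 → c = 011101, weight = 4.
  m = 1100 → c = 000110, weight = 2.
  m = 0010 → c = 101100, weight = 3.
  m = 1010 → c = 110111, weight = 5.
  m = 0110 → c = 110001, weight = 3.
  m = 1110 → c = 101010, weight = 3.
  m = 0001 → c = 101101, weight = 4.
  m = 1001 → c = 110110, weight = 4.
  m = 0101 → c = 110000, weight = 2.
  m = 1101 → c = 101011, weight = 4.
  m = 0011 → c = 000001, weight = 1.
  m = 1011 → c = 011010, weight = 3.
  m = 0111 → c = 011100, weight = 3.
  m = 1111 → c = 000111, weight = 3.
Tally weights:
  weight 0: 1 codewords.
  weight 1: 1 codewords.
  weight 2: 2 codewords.
  weight 3: 6 codewords.
  weight 4: 5 codewords.
  weight 5: 1 codewords.
Minimum distance d = smallest w > 0 with A_w > 0 = 1.
Sanity: Σ A_w = 16 = 2^4 = 16 ✓.
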